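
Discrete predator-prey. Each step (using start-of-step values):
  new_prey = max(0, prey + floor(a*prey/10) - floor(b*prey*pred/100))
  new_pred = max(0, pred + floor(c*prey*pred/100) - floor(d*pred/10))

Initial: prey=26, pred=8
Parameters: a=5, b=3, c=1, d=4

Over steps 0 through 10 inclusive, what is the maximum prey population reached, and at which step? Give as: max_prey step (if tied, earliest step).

Answer: 97 6

Derivation:
Step 1: prey: 26+13-6=33; pred: 8+2-3=7
Step 2: prey: 33+16-6=43; pred: 7+2-2=7
Step 3: prey: 43+21-9=55; pred: 7+3-2=8
Step 4: prey: 55+27-13=69; pred: 8+4-3=9
Step 5: prey: 69+34-18=85; pred: 9+6-3=12
Step 6: prey: 85+42-30=97; pred: 12+10-4=18
Step 7: prey: 97+48-52=93; pred: 18+17-7=28
Step 8: prey: 93+46-78=61; pred: 28+26-11=43
Step 9: prey: 61+30-78=13; pred: 43+26-17=52
Step 10: prey: 13+6-20=0; pred: 52+6-20=38
Max prey = 97 at step 6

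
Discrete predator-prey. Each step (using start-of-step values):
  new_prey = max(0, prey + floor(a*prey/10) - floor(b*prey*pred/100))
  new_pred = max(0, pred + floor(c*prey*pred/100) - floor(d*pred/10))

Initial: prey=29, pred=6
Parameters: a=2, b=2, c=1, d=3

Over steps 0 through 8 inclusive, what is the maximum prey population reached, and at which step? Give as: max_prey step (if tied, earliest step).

Step 1: prey: 29+5-3=31; pred: 6+1-1=6
Step 2: prey: 31+6-3=34; pred: 6+1-1=6
Step 3: prey: 34+6-4=36; pred: 6+2-1=7
Step 4: prey: 36+7-5=38; pred: 7+2-2=7
Step 5: prey: 38+7-5=40; pred: 7+2-2=7
Step 6: prey: 40+8-5=43; pred: 7+2-2=7
Step 7: prey: 43+8-6=45; pred: 7+3-2=8
Step 8: prey: 45+9-7=47; pred: 8+3-2=9
Max prey = 47 at step 8

Answer: 47 8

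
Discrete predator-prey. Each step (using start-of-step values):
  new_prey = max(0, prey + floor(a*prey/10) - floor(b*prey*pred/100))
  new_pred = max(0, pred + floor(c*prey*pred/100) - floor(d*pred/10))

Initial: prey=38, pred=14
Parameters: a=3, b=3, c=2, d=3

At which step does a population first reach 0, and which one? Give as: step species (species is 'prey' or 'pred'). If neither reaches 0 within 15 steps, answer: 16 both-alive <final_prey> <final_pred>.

Answer: 16 both-alive 1 3

Derivation:
Step 1: prey: 38+11-15=34; pred: 14+10-4=20
Step 2: prey: 34+10-20=24; pred: 20+13-6=27
Step 3: prey: 24+7-19=12; pred: 27+12-8=31
Step 4: prey: 12+3-11=4; pred: 31+7-9=29
Step 5: prey: 4+1-3=2; pred: 29+2-8=23
Step 6: prey: 2+0-1=1; pred: 23+0-6=17
Step 7: prey: 1+0-0=1; pred: 17+0-5=12
Step 8: prey: 1+0-0=1; pred: 12+0-3=9
Step 9: prey: 1+0-0=1; pred: 9+0-2=7
Step 10: prey: 1+0-0=1; pred: 7+0-2=5
Step 11: prey: 1+0-0=1; pred: 5+0-1=4
Step 12: prey: 1+0-0=1; pred: 4+0-1=3
Step 13: prey: 1+0-0=1; pred: 3+0-0=3
Steps 14-15: state stable at prey=1, pred=3 (no change)
No extinction within 15 steps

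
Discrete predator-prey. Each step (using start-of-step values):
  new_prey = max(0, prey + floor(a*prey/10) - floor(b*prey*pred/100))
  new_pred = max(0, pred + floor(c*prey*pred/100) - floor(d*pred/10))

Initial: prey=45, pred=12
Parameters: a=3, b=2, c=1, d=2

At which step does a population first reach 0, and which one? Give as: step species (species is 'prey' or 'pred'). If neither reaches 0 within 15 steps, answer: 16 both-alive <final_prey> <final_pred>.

Answer: 16 both-alive 2 8

Derivation:
Step 1: prey: 45+13-10=48; pred: 12+5-2=15
Step 2: prey: 48+14-14=48; pred: 15+7-3=19
Step 3: prey: 48+14-18=44; pred: 19+9-3=25
Step 4: prey: 44+13-22=35; pred: 25+11-5=31
Step 5: prey: 35+10-21=24; pred: 31+10-6=35
Step 6: prey: 24+7-16=15; pred: 35+8-7=36
Step 7: prey: 15+4-10=9; pred: 36+5-7=34
Step 8: prey: 9+2-6=5; pred: 34+3-6=31
Step 9: prey: 5+1-3=3; pred: 31+1-6=26
Step 10: prey: 3+0-1=2; pred: 26+0-5=21
Step 11: prey: 2+0-0=2; pred: 21+0-4=17
Step 12: prey: 2+0-0=2; pred: 17+0-3=14
Step 13: prey: 2+0-0=2; pred: 14+0-2=12
Step 14: prey: 2+0-0=2; pred: 12+0-2=10
Step 15: prey: 2+0-0=2; pred: 10+0-2=8
No extinction within 15 steps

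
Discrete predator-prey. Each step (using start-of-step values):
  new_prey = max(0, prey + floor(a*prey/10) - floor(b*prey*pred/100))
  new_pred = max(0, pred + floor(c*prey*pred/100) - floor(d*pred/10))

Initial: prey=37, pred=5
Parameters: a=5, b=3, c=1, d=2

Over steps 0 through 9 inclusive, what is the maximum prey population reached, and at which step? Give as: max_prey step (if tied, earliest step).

Answer: 113 5

Derivation:
Step 1: prey: 37+18-5=50; pred: 5+1-1=5
Step 2: prey: 50+25-7=68; pred: 5+2-1=6
Step 3: prey: 68+34-12=90; pred: 6+4-1=9
Step 4: prey: 90+45-24=111; pred: 9+8-1=16
Step 5: prey: 111+55-53=113; pred: 16+17-3=30
Step 6: prey: 113+56-101=68; pred: 30+33-6=57
Step 7: prey: 68+34-116=0; pred: 57+38-11=84
Step 8: prey: 0+0-0=0; pred: 84+0-16=68
Step 9: prey: 0+0-0=0; pred: 68+0-13=55
Max prey = 113 at step 5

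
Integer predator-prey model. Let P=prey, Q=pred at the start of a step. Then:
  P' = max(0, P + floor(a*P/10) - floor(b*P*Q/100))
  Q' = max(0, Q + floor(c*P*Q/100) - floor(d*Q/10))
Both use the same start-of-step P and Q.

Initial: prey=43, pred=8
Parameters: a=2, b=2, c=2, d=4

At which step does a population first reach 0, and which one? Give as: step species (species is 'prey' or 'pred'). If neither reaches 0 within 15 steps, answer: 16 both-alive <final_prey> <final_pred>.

Answer: 16 both-alive 2 2

Derivation:
Step 1: prey: 43+8-6=45; pred: 8+6-3=11
Step 2: prey: 45+9-9=45; pred: 11+9-4=16
Step 3: prey: 45+9-14=40; pred: 16+14-6=24
Step 4: prey: 40+8-19=29; pred: 24+19-9=34
Step 5: prey: 29+5-19=15; pred: 34+19-13=40
Step 6: prey: 15+3-12=6; pred: 40+12-16=36
Step 7: prey: 6+1-4=3; pred: 36+4-14=26
Step 8: prey: 3+0-1=2; pred: 26+1-10=17
Step 9: prey: 2+0-0=2; pred: 17+0-6=11
Step 10: prey: 2+0-0=2; pred: 11+0-4=7
Step 11: prey: 2+0-0=2; pred: 7+0-2=5
Step 12: prey: 2+0-0=2; pred: 5+0-2=3
Step 13: prey: 2+0-0=2; pred: 3+0-1=2
Step 14: prey: 2+0-0=2; pred: 2+0-0=2
Steps 15-15: state stable at prey=2, pred=2 (no change)
No extinction within 15 steps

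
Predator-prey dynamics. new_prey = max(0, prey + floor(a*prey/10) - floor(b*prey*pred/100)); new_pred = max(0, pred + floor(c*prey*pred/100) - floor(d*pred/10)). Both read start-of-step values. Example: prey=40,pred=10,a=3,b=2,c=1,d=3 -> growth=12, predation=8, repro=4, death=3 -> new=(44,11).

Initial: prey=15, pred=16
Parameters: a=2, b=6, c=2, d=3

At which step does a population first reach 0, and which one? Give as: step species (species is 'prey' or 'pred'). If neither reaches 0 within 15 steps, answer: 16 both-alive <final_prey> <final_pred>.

Step 1: prey: 15+3-14=4; pred: 16+4-4=16
Step 2: prey: 4+0-3=1; pred: 16+1-4=13
Step 3: prey: 1+0-0=1; pred: 13+0-3=10
Step 4: prey: 1+0-0=1; pred: 10+0-3=7
Step 5: prey: 1+0-0=1; pred: 7+0-2=5
Step 6: prey: 1+0-0=1; pred: 5+0-1=4
Step 7: prey: 1+0-0=1; pred: 4+0-1=3
Step 8: prey: 1+0-0=1; pred: 3+0-0=3
Steps 9-15: state stable at prey=1, pred=3 (no change)
No extinction within 15 steps

Answer: 16 both-alive 1 3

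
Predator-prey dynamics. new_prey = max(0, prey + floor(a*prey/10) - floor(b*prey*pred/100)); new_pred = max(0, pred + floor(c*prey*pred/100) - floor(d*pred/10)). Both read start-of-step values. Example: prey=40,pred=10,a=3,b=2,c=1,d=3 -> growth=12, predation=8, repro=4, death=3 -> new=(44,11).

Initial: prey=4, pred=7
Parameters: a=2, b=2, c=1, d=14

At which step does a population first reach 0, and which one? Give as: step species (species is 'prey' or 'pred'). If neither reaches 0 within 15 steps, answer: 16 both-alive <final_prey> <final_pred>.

Answer: 1 pred

Derivation:
Step 1: prey: 4+0-0=4; pred: 7+0-9=0
First extinction: pred at step 1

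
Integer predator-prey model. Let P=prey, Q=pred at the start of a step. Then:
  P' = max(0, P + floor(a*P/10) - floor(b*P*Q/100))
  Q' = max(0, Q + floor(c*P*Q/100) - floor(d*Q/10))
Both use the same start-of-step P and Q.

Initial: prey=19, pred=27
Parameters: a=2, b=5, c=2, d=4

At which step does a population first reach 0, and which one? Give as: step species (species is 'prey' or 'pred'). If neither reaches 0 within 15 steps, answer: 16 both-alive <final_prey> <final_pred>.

Step 1: prey: 19+3-25=0; pred: 27+10-10=27
First extinction: prey at step 1

Answer: 1 prey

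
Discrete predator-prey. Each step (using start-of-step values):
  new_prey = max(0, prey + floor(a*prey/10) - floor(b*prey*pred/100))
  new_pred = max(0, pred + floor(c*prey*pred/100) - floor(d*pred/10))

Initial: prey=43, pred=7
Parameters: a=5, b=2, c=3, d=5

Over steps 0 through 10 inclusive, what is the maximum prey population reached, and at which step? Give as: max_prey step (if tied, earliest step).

Answer: 72 2

Derivation:
Step 1: prey: 43+21-6=58; pred: 7+9-3=13
Step 2: prey: 58+29-15=72; pred: 13+22-6=29
Step 3: prey: 72+36-41=67; pred: 29+62-14=77
Step 4: prey: 67+33-103=0; pred: 77+154-38=193
Step 5: prey: 0+0-0=0; pred: 193+0-96=97
Step 6: prey: 0+0-0=0; pred: 97+0-48=49
Step 7: prey: 0+0-0=0; pred: 49+0-24=25
Step 8: prey: 0+0-0=0; pred: 25+0-12=13
Step 9: prey: 0+0-0=0; pred: 13+0-6=7
Step 10: prey: 0+0-0=0; pred: 7+0-3=4
Max prey = 72 at step 2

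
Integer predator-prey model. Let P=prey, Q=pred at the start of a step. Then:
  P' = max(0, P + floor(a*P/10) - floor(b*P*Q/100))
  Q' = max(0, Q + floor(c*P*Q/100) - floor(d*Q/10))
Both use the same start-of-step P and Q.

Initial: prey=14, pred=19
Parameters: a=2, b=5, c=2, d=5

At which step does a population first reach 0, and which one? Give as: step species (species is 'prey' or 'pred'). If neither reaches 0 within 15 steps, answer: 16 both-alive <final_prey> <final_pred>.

Step 1: prey: 14+2-13=3; pred: 19+5-9=15
Step 2: prey: 3+0-2=1; pred: 15+0-7=8
Step 3: prey: 1+0-0=1; pred: 8+0-4=4
Step 4: prey: 1+0-0=1; pred: 4+0-2=2
Step 5: prey: 1+0-0=1; pred: 2+0-1=1
Step 6: prey: 1+0-0=1; pred: 1+0-0=1
Steps 7-15: state stable at prey=1, pred=1 (no change)
No extinction within 15 steps

Answer: 16 both-alive 1 1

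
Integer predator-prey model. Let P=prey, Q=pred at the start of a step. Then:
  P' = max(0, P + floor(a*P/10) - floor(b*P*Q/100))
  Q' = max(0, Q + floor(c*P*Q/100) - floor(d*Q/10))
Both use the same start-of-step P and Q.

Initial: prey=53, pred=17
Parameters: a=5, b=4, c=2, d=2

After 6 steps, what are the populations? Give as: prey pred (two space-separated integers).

Step 1: prey: 53+26-36=43; pred: 17+18-3=32
Step 2: prey: 43+21-55=9; pred: 32+27-6=53
Step 3: prey: 9+4-19=0; pred: 53+9-10=52
Step 4: prey: 0+0-0=0; pred: 52+0-10=42
Step 5: prey: 0+0-0=0; pred: 42+0-8=34
Step 6: prey: 0+0-0=0; pred: 34+0-6=28

Answer: 0 28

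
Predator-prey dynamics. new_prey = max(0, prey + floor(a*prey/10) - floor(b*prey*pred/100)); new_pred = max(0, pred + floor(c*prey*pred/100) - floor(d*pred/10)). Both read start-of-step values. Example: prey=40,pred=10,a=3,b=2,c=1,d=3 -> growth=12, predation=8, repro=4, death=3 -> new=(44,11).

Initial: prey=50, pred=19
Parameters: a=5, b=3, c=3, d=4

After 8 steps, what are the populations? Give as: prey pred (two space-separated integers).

Answer: 0 7

Derivation:
Step 1: prey: 50+25-28=47; pred: 19+28-7=40
Step 2: prey: 47+23-56=14; pred: 40+56-16=80
Step 3: prey: 14+7-33=0; pred: 80+33-32=81
Step 4: prey: 0+0-0=0; pred: 81+0-32=49
Step 5: prey: 0+0-0=0; pred: 49+0-19=30
Step 6: prey: 0+0-0=0; pred: 30+0-12=18
Step 7: prey: 0+0-0=0; pred: 18+0-7=11
Step 8: prey: 0+0-0=0; pred: 11+0-4=7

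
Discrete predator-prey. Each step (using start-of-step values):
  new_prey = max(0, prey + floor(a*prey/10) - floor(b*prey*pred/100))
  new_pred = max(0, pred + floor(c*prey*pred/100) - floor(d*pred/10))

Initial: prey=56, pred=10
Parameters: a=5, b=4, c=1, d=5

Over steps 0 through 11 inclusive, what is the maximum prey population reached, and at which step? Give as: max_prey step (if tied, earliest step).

Answer: 73 3

Derivation:
Step 1: prey: 56+28-22=62; pred: 10+5-5=10
Step 2: prey: 62+31-24=69; pred: 10+6-5=11
Step 3: prey: 69+34-30=73; pred: 11+7-5=13
Step 4: prey: 73+36-37=72; pred: 13+9-6=16
Step 5: prey: 72+36-46=62; pred: 16+11-8=19
Step 6: prey: 62+31-47=46; pred: 19+11-9=21
Step 7: prey: 46+23-38=31; pred: 21+9-10=20
Step 8: prey: 31+15-24=22; pred: 20+6-10=16
Step 9: prey: 22+11-14=19; pred: 16+3-8=11
Step 10: prey: 19+9-8=20; pred: 11+2-5=8
Step 11: prey: 20+10-6=24; pred: 8+1-4=5
Max prey = 73 at step 3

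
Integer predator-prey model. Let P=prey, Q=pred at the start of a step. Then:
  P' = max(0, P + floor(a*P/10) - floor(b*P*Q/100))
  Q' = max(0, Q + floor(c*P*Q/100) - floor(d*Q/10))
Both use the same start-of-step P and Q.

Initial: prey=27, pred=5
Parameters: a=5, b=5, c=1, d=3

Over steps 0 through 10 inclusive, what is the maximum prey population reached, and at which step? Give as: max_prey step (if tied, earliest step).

Step 1: prey: 27+13-6=34; pred: 5+1-1=5
Step 2: prey: 34+17-8=43; pred: 5+1-1=5
Step 3: prey: 43+21-10=54; pred: 5+2-1=6
Step 4: prey: 54+27-16=65; pred: 6+3-1=8
Step 5: prey: 65+32-26=71; pred: 8+5-2=11
Step 6: prey: 71+35-39=67; pred: 11+7-3=15
Step 7: prey: 67+33-50=50; pred: 15+10-4=21
Step 8: prey: 50+25-52=23; pred: 21+10-6=25
Step 9: prey: 23+11-28=6; pred: 25+5-7=23
Step 10: prey: 6+3-6=3; pred: 23+1-6=18
Max prey = 71 at step 5

Answer: 71 5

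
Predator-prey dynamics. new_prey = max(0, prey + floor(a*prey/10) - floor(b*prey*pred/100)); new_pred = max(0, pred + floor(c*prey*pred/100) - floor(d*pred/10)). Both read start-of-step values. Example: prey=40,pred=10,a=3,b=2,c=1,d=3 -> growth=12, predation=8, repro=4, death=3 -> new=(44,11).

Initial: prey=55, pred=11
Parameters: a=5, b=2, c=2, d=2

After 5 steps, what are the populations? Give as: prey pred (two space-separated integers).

Step 1: prey: 55+27-12=70; pred: 11+12-2=21
Step 2: prey: 70+35-29=76; pred: 21+29-4=46
Step 3: prey: 76+38-69=45; pred: 46+69-9=106
Step 4: prey: 45+22-95=0; pred: 106+95-21=180
Step 5: prey: 0+0-0=0; pred: 180+0-36=144

Answer: 0 144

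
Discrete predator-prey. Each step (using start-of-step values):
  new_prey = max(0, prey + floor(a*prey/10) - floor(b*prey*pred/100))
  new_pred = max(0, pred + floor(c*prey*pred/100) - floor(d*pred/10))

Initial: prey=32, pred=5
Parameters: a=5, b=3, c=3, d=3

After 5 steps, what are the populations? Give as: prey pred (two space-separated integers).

Answer: 0 124

Derivation:
Step 1: prey: 32+16-4=44; pred: 5+4-1=8
Step 2: prey: 44+22-10=56; pred: 8+10-2=16
Step 3: prey: 56+28-26=58; pred: 16+26-4=38
Step 4: prey: 58+29-66=21; pred: 38+66-11=93
Step 5: prey: 21+10-58=0; pred: 93+58-27=124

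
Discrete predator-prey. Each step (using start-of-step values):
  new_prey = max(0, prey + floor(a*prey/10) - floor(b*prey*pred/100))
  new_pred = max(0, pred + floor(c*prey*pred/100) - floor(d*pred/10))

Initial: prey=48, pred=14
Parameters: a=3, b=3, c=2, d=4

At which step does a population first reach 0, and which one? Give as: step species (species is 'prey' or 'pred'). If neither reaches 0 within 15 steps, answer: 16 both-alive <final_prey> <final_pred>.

Answer: 16 both-alive 1 2

Derivation:
Step 1: prey: 48+14-20=42; pred: 14+13-5=22
Step 2: prey: 42+12-27=27; pred: 22+18-8=32
Step 3: prey: 27+8-25=10; pred: 32+17-12=37
Step 4: prey: 10+3-11=2; pred: 37+7-14=30
Step 5: prey: 2+0-1=1; pred: 30+1-12=19
Step 6: prey: 1+0-0=1; pred: 19+0-7=12
Step 7: prey: 1+0-0=1; pred: 12+0-4=8
Step 8: prey: 1+0-0=1; pred: 8+0-3=5
Step 9: prey: 1+0-0=1; pred: 5+0-2=3
Step 10: prey: 1+0-0=1; pred: 3+0-1=2
Step 11: prey: 1+0-0=1; pred: 2+0-0=2
Steps 12-15: state stable at prey=1, pred=2 (no change)
No extinction within 15 steps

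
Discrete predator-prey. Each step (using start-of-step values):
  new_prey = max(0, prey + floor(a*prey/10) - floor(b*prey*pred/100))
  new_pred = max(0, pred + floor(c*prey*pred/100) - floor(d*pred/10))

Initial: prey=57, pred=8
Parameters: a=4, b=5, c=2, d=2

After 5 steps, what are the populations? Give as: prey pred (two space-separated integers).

Step 1: prey: 57+22-22=57; pred: 8+9-1=16
Step 2: prey: 57+22-45=34; pred: 16+18-3=31
Step 3: prey: 34+13-52=0; pred: 31+21-6=46
Step 4: prey: 0+0-0=0; pred: 46+0-9=37
Step 5: prey: 0+0-0=0; pred: 37+0-7=30

Answer: 0 30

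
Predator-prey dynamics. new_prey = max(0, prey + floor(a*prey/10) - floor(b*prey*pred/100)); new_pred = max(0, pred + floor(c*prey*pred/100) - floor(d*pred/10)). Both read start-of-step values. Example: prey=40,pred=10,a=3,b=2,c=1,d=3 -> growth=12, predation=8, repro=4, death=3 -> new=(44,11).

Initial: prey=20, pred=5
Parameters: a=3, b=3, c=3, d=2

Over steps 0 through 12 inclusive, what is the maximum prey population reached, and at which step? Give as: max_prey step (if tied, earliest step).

Answer: 25 2

Derivation:
Step 1: prey: 20+6-3=23; pred: 5+3-1=7
Step 2: prey: 23+6-4=25; pred: 7+4-1=10
Step 3: prey: 25+7-7=25; pred: 10+7-2=15
Step 4: prey: 25+7-11=21; pred: 15+11-3=23
Step 5: prey: 21+6-14=13; pred: 23+14-4=33
Step 6: prey: 13+3-12=4; pred: 33+12-6=39
Step 7: prey: 4+1-4=1; pred: 39+4-7=36
Step 8: prey: 1+0-1=0; pred: 36+1-7=30
Step 9: prey: 0+0-0=0; pred: 30+0-6=24
Step 10: prey: 0+0-0=0; pred: 24+0-4=20
Step 11: prey: 0+0-0=0; pred: 20+0-4=16
Step 12: prey: 0+0-0=0; pred: 16+0-3=13
Max prey = 25 at step 2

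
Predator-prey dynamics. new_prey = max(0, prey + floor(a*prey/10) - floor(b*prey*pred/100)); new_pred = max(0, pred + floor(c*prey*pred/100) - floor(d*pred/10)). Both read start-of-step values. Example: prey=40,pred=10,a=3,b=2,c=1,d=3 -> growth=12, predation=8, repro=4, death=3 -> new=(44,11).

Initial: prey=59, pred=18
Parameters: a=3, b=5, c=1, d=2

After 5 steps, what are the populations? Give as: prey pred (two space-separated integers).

Step 1: prey: 59+17-53=23; pred: 18+10-3=25
Step 2: prey: 23+6-28=1; pred: 25+5-5=25
Step 3: prey: 1+0-1=0; pred: 25+0-5=20
Step 4: prey: 0+0-0=0; pred: 20+0-4=16
Step 5: prey: 0+0-0=0; pred: 16+0-3=13

Answer: 0 13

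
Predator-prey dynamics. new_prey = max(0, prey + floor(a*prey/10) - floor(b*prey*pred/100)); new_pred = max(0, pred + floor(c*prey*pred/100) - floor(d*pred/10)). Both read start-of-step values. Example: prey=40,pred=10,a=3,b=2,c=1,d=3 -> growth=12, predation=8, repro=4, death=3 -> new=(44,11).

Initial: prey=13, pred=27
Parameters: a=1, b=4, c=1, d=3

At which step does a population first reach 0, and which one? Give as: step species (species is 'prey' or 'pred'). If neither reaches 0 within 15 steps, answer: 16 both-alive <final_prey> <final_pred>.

Answer: 1 prey

Derivation:
Step 1: prey: 13+1-14=0; pred: 27+3-8=22
First extinction: prey at step 1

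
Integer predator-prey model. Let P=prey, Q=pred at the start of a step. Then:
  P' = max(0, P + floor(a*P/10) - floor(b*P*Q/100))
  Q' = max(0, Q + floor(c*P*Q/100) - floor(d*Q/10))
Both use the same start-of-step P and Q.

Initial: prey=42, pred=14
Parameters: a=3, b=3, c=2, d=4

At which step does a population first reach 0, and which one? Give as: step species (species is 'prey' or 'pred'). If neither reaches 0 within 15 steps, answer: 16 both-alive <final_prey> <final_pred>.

Step 1: prey: 42+12-17=37; pred: 14+11-5=20
Step 2: prey: 37+11-22=26; pred: 20+14-8=26
Step 3: prey: 26+7-20=13; pred: 26+13-10=29
Step 4: prey: 13+3-11=5; pred: 29+7-11=25
Step 5: prey: 5+1-3=3; pred: 25+2-10=17
Step 6: prey: 3+0-1=2; pred: 17+1-6=12
Step 7: prey: 2+0-0=2; pred: 12+0-4=8
Step 8: prey: 2+0-0=2; pred: 8+0-3=5
Step 9: prey: 2+0-0=2; pred: 5+0-2=3
Step 10: prey: 2+0-0=2; pred: 3+0-1=2
Step 11: prey: 2+0-0=2; pred: 2+0-0=2
Steps 12-15: state stable at prey=2, pred=2 (no change)
No extinction within 15 steps

Answer: 16 both-alive 2 2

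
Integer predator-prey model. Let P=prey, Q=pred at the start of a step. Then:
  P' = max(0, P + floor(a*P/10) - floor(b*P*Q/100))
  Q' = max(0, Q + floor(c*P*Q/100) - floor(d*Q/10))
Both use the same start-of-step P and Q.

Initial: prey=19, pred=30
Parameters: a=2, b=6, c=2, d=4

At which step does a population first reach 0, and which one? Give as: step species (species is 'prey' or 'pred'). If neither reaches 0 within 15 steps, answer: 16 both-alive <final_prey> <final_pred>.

Step 1: prey: 19+3-34=0; pred: 30+11-12=29
First extinction: prey at step 1

Answer: 1 prey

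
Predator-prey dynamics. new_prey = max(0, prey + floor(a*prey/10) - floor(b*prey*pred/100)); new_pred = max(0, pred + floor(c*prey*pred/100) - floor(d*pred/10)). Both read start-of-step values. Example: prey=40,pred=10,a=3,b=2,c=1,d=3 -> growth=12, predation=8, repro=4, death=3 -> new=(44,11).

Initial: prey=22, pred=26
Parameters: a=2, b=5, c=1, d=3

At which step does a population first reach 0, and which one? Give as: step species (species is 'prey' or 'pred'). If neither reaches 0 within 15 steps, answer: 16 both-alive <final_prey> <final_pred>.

Answer: 1 prey

Derivation:
Step 1: prey: 22+4-28=0; pred: 26+5-7=24
First extinction: prey at step 1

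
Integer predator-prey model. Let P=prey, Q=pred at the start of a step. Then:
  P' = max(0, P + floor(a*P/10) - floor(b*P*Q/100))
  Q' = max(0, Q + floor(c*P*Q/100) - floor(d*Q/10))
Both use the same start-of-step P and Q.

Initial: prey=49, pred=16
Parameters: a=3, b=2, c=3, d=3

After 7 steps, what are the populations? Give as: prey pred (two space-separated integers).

Answer: 0 30

Derivation:
Step 1: prey: 49+14-15=48; pred: 16+23-4=35
Step 2: prey: 48+14-33=29; pred: 35+50-10=75
Step 3: prey: 29+8-43=0; pred: 75+65-22=118
Step 4: prey: 0+0-0=0; pred: 118+0-35=83
Step 5: prey: 0+0-0=0; pred: 83+0-24=59
Step 6: prey: 0+0-0=0; pred: 59+0-17=42
Step 7: prey: 0+0-0=0; pred: 42+0-12=30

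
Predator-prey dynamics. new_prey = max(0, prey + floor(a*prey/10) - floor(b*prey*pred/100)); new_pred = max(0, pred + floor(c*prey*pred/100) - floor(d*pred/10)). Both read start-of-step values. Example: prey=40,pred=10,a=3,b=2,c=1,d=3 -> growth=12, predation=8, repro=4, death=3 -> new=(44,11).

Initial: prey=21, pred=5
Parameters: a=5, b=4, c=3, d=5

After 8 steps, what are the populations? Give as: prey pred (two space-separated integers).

Answer: 0 15

Derivation:
Step 1: prey: 21+10-4=27; pred: 5+3-2=6
Step 2: prey: 27+13-6=34; pred: 6+4-3=7
Step 3: prey: 34+17-9=42; pred: 7+7-3=11
Step 4: prey: 42+21-18=45; pred: 11+13-5=19
Step 5: prey: 45+22-34=33; pred: 19+25-9=35
Step 6: prey: 33+16-46=3; pred: 35+34-17=52
Step 7: prey: 3+1-6=0; pred: 52+4-26=30
Step 8: prey: 0+0-0=0; pred: 30+0-15=15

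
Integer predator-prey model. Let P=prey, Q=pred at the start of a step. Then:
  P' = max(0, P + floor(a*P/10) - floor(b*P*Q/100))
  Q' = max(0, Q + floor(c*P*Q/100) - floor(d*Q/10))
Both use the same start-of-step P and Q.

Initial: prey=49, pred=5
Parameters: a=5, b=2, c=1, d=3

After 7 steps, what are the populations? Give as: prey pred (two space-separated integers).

Answer: 0 135

Derivation:
Step 1: prey: 49+24-4=69; pred: 5+2-1=6
Step 2: prey: 69+34-8=95; pred: 6+4-1=9
Step 3: prey: 95+47-17=125; pred: 9+8-2=15
Step 4: prey: 125+62-37=150; pred: 15+18-4=29
Step 5: prey: 150+75-87=138; pred: 29+43-8=64
Step 6: prey: 138+69-176=31; pred: 64+88-19=133
Step 7: prey: 31+15-82=0; pred: 133+41-39=135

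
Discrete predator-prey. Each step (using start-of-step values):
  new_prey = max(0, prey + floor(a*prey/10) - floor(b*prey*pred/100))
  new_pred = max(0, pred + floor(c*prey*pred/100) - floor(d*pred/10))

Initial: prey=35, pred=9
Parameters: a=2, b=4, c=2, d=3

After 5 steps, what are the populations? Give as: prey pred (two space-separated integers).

Answer: 3 14

Derivation:
Step 1: prey: 35+7-12=30; pred: 9+6-2=13
Step 2: prey: 30+6-15=21; pred: 13+7-3=17
Step 3: prey: 21+4-14=11; pred: 17+7-5=19
Step 4: prey: 11+2-8=5; pred: 19+4-5=18
Step 5: prey: 5+1-3=3; pred: 18+1-5=14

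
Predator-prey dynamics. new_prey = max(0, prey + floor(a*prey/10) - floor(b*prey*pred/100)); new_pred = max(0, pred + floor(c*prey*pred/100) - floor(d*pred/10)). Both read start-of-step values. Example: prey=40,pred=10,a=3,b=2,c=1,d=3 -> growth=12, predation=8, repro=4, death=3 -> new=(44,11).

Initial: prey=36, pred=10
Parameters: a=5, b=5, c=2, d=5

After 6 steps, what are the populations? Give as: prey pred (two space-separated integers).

Answer: 10 10

Derivation:
Step 1: prey: 36+18-18=36; pred: 10+7-5=12
Step 2: prey: 36+18-21=33; pred: 12+8-6=14
Step 3: prey: 33+16-23=26; pred: 14+9-7=16
Step 4: prey: 26+13-20=19; pred: 16+8-8=16
Step 5: prey: 19+9-15=13; pred: 16+6-8=14
Step 6: prey: 13+6-9=10; pred: 14+3-7=10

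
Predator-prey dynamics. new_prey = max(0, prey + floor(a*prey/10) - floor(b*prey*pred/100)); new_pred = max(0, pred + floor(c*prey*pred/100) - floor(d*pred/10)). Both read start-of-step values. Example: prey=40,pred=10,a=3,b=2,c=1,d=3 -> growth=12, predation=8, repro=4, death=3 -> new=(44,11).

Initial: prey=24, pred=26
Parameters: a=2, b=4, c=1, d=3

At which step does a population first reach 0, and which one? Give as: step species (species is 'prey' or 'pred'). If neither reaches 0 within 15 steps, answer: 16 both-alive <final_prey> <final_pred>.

Answer: 2 prey

Derivation:
Step 1: prey: 24+4-24=4; pred: 26+6-7=25
Step 2: prey: 4+0-4=0; pred: 25+1-7=19
First extinction: prey at step 2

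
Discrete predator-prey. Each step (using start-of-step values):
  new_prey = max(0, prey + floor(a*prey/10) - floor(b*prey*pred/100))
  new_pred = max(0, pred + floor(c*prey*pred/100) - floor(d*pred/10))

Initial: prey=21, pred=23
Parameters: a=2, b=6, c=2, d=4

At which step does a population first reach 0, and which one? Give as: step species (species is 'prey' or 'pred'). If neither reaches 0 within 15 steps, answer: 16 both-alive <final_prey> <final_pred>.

Step 1: prey: 21+4-28=0; pred: 23+9-9=23
First extinction: prey at step 1

Answer: 1 prey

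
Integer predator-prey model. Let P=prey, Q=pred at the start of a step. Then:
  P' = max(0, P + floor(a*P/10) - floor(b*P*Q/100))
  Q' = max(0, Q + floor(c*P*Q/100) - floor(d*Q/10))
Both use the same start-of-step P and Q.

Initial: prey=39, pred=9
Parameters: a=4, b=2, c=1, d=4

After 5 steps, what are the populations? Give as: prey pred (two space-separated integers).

Step 1: prey: 39+15-7=47; pred: 9+3-3=9
Step 2: prey: 47+18-8=57; pred: 9+4-3=10
Step 3: prey: 57+22-11=68; pred: 10+5-4=11
Step 4: prey: 68+27-14=81; pred: 11+7-4=14
Step 5: prey: 81+32-22=91; pred: 14+11-5=20

Answer: 91 20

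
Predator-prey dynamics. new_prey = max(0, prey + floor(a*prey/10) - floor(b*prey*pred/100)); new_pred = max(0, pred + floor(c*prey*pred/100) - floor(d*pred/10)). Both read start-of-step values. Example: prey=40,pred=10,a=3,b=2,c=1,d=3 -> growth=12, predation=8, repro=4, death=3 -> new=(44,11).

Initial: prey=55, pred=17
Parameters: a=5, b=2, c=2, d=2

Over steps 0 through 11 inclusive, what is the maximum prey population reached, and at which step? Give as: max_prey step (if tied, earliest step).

Answer: 64 1

Derivation:
Step 1: prey: 55+27-18=64; pred: 17+18-3=32
Step 2: prey: 64+32-40=56; pred: 32+40-6=66
Step 3: prey: 56+28-73=11; pred: 66+73-13=126
Step 4: prey: 11+5-27=0; pred: 126+27-25=128
Step 5: prey: 0+0-0=0; pred: 128+0-25=103
Step 6: prey: 0+0-0=0; pred: 103+0-20=83
Step 7: prey: 0+0-0=0; pred: 83+0-16=67
Step 8: prey: 0+0-0=0; pred: 67+0-13=54
Step 9: prey: 0+0-0=0; pred: 54+0-10=44
Step 10: prey: 0+0-0=0; pred: 44+0-8=36
Step 11: prey: 0+0-0=0; pred: 36+0-7=29
Max prey = 64 at step 1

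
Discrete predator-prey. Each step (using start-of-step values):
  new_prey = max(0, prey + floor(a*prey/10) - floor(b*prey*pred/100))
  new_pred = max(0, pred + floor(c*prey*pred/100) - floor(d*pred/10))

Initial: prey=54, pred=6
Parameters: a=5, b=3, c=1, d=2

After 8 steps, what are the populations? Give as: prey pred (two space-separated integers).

Answer: 0 48

Derivation:
Step 1: prey: 54+27-9=72; pred: 6+3-1=8
Step 2: prey: 72+36-17=91; pred: 8+5-1=12
Step 3: prey: 91+45-32=104; pred: 12+10-2=20
Step 4: prey: 104+52-62=94; pred: 20+20-4=36
Step 5: prey: 94+47-101=40; pred: 36+33-7=62
Step 6: prey: 40+20-74=0; pred: 62+24-12=74
Step 7: prey: 0+0-0=0; pred: 74+0-14=60
Step 8: prey: 0+0-0=0; pred: 60+0-12=48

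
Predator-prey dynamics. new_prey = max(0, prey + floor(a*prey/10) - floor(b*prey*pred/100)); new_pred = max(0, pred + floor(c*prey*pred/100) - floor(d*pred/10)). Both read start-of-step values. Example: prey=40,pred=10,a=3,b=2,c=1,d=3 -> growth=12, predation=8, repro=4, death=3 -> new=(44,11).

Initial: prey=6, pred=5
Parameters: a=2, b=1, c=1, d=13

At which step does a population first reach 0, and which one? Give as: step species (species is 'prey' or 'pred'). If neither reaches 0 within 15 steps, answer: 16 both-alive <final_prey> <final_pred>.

Answer: 1 pred

Derivation:
Step 1: prey: 6+1-0=7; pred: 5+0-6=0
First extinction: pred at step 1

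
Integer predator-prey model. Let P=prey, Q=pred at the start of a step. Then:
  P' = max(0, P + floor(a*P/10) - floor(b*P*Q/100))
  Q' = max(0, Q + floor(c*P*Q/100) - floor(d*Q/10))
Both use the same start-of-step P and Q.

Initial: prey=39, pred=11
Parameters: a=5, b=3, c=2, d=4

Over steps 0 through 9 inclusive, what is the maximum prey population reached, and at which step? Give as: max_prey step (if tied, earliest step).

Answer: 49 2

Derivation:
Step 1: prey: 39+19-12=46; pred: 11+8-4=15
Step 2: prey: 46+23-20=49; pred: 15+13-6=22
Step 3: prey: 49+24-32=41; pred: 22+21-8=35
Step 4: prey: 41+20-43=18; pred: 35+28-14=49
Step 5: prey: 18+9-26=1; pred: 49+17-19=47
Step 6: prey: 1+0-1=0; pred: 47+0-18=29
Step 7: prey: 0+0-0=0; pred: 29+0-11=18
Step 8: prey: 0+0-0=0; pred: 18+0-7=11
Step 9: prey: 0+0-0=0; pred: 11+0-4=7
Max prey = 49 at step 2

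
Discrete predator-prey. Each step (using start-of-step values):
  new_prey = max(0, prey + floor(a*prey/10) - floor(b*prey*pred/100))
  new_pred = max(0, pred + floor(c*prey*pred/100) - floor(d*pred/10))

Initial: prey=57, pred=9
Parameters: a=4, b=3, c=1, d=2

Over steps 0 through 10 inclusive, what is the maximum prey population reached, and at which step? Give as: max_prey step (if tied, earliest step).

Step 1: prey: 57+22-15=64; pred: 9+5-1=13
Step 2: prey: 64+25-24=65; pred: 13+8-2=19
Step 3: prey: 65+26-37=54; pred: 19+12-3=28
Step 4: prey: 54+21-45=30; pred: 28+15-5=38
Step 5: prey: 30+12-34=8; pred: 38+11-7=42
Step 6: prey: 8+3-10=1; pred: 42+3-8=37
Step 7: prey: 1+0-1=0; pred: 37+0-7=30
Step 8: prey: 0+0-0=0; pred: 30+0-6=24
Step 9: prey: 0+0-0=0; pred: 24+0-4=20
Step 10: prey: 0+0-0=0; pred: 20+0-4=16
Max prey = 65 at step 2

Answer: 65 2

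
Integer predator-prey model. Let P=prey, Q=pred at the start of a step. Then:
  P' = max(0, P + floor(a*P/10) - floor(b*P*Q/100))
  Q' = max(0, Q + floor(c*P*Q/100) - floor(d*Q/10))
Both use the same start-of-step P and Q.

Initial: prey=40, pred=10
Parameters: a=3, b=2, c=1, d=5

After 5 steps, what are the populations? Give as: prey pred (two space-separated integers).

Step 1: prey: 40+12-8=44; pred: 10+4-5=9
Step 2: prey: 44+13-7=50; pred: 9+3-4=8
Step 3: prey: 50+15-8=57; pred: 8+4-4=8
Step 4: prey: 57+17-9=65; pred: 8+4-4=8
Step 5: prey: 65+19-10=74; pred: 8+5-4=9

Answer: 74 9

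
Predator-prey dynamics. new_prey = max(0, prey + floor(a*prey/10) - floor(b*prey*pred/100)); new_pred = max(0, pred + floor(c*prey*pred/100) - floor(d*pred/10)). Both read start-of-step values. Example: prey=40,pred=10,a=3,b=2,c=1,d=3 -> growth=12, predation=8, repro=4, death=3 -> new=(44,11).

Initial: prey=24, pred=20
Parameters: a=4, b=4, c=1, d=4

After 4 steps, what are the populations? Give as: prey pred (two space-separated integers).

Answer: 11 6

Derivation:
Step 1: prey: 24+9-19=14; pred: 20+4-8=16
Step 2: prey: 14+5-8=11; pred: 16+2-6=12
Step 3: prey: 11+4-5=10; pred: 12+1-4=9
Step 4: prey: 10+4-3=11; pred: 9+0-3=6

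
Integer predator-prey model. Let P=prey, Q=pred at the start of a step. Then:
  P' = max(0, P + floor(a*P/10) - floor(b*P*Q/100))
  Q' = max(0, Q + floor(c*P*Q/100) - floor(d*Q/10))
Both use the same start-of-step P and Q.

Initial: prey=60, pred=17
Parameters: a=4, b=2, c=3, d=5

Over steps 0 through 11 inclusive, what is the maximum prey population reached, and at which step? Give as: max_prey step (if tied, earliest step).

Step 1: prey: 60+24-20=64; pred: 17+30-8=39
Step 2: prey: 64+25-49=40; pred: 39+74-19=94
Step 3: prey: 40+16-75=0; pred: 94+112-47=159
Step 4: prey: 0+0-0=0; pred: 159+0-79=80
Step 5: prey: 0+0-0=0; pred: 80+0-40=40
Step 6: prey: 0+0-0=0; pred: 40+0-20=20
Step 7: prey: 0+0-0=0; pred: 20+0-10=10
Step 8: prey: 0+0-0=0; pred: 10+0-5=5
Step 9: prey: 0+0-0=0; pred: 5+0-2=3
Step 10: prey: 0+0-0=0; pred: 3+0-1=2
Step 11: prey: 0+0-0=0; pred: 2+0-1=1
Max prey = 64 at step 1

Answer: 64 1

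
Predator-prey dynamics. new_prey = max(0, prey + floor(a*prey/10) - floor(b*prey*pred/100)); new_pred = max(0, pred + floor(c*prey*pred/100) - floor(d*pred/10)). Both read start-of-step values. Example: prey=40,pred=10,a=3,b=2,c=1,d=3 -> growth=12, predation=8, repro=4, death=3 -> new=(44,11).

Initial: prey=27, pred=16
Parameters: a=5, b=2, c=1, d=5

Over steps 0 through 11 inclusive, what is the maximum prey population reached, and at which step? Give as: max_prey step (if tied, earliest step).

Answer: 169 8

Derivation:
Step 1: prey: 27+13-8=32; pred: 16+4-8=12
Step 2: prey: 32+16-7=41; pred: 12+3-6=9
Step 3: prey: 41+20-7=54; pred: 9+3-4=8
Step 4: prey: 54+27-8=73; pred: 8+4-4=8
Step 5: prey: 73+36-11=98; pred: 8+5-4=9
Step 6: prey: 98+49-17=130; pred: 9+8-4=13
Step 7: prey: 130+65-33=162; pred: 13+16-6=23
Step 8: prey: 162+81-74=169; pred: 23+37-11=49
Step 9: prey: 169+84-165=88; pred: 49+82-24=107
Step 10: prey: 88+44-188=0; pred: 107+94-53=148
Step 11: prey: 0+0-0=0; pred: 148+0-74=74
Max prey = 169 at step 8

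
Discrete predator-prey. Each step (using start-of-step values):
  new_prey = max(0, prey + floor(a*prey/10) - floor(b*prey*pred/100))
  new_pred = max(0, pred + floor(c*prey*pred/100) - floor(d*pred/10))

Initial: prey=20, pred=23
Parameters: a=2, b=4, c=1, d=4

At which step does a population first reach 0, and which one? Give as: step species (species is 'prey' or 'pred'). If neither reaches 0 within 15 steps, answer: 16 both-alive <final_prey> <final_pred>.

Step 1: prey: 20+4-18=6; pred: 23+4-9=18
Step 2: prey: 6+1-4=3; pred: 18+1-7=12
Step 3: prey: 3+0-1=2; pred: 12+0-4=8
Step 4: prey: 2+0-0=2; pred: 8+0-3=5
Step 5: prey: 2+0-0=2; pred: 5+0-2=3
Step 6: prey: 2+0-0=2; pred: 3+0-1=2
Step 7: prey: 2+0-0=2; pred: 2+0-0=2
Steps 8-15: state stable at prey=2, pred=2 (no change)
No extinction within 15 steps

Answer: 16 both-alive 2 2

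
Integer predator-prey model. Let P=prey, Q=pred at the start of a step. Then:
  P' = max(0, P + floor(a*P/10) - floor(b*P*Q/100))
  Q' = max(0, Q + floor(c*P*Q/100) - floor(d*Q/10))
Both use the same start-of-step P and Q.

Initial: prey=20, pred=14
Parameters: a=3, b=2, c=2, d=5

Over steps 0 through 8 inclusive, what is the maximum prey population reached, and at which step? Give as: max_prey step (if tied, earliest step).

Step 1: prey: 20+6-5=21; pred: 14+5-7=12
Step 2: prey: 21+6-5=22; pred: 12+5-6=11
Step 3: prey: 22+6-4=24; pred: 11+4-5=10
Step 4: prey: 24+7-4=27; pred: 10+4-5=9
Step 5: prey: 27+8-4=31; pred: 9+4-4=9
Step 6: prey: 31+9-5=35; pred: 9+5-4=10
Step 7: prey: 35+10-7=38; pred: 10+7-5=12
Step 8: prey: 38+11-9=40; pred: 12+9-6=15
Max prey = 40 at step 8

Answer: 40 8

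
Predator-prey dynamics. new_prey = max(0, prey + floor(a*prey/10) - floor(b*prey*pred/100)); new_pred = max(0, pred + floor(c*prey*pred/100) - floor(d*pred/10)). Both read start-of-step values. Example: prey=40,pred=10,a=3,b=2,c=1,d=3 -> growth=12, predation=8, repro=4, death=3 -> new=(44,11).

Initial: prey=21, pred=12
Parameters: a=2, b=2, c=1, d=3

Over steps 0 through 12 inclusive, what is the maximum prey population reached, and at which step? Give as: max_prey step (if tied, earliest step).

Step 1: prey: 21+4-5=20; pred: 12+2-3=11
Step 2: prey: 20+4-4=20; pred: 11+2-3=10
Step 3: prey: 20+4-4=20; pred: 10+2-3=9
Step 4: prey: 20+4-3=21; pred: 9+1-2=8
Step 5: prey: 21+4-3=22; pred: 8+1-2=7
Step 6: prey: 22+4-3=23; pred: 7+1-2=6
Step 7: prey: 23+4-2=25; pred: 6+1-1=6
Step 8: prey: 25+5-3=27; pred: 6+1-1=6
Step 9: prey: 27+5-3=29; pred: 6+1-1=6
Step 10: prey: 29+5-3=31; pred: 6+1-1=6
Step 11: prey: 31+6-3=34; pred: 6+1-1=6
Step 12: prey: 34+6-4=36; pred: 6+2-1=7
Max prey = 36 at step 12

Answer: 36 12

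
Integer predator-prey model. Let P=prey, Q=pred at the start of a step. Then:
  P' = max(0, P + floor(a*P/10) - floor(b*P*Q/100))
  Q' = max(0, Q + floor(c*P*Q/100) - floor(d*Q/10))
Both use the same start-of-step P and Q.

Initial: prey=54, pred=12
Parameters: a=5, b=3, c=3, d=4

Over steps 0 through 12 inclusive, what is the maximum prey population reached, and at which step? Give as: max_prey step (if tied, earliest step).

Answer: 62 1

Derivation:
Step 1: prey: 54+27-19=62; pred: 12+19-4=27
Step 2: prey: 62+31-50=43; pred: 27+50-10=67
Step 3: prey: 43+21-86=0; pred: 67+86-26=127
Step 4: prey: 0+0-0=0; pred: 127+0-50=77
Step 5: prey: 0+0-0=0; pred: 77+0-30=47
Step 6: prey: 0+0-0=0; pred: 47+0-18=29
Step 7: prey: 0+0-0=0; pred: 29+0-11=18
Step 8: prey: 0+0-0=0; pred: 18+0-7=11
Step 9: prey: 0+0-0=0; pred: 11+0-4=7
Step 10: prey: 0+0-0=0; pred: 7+0-2=5
Step 11: prey: 0+0-0=0; pred: 5+0-2=3
Step 12: prey: 0+0-0=0; pred: 3+0-1=2
Max prey = 62 at step 1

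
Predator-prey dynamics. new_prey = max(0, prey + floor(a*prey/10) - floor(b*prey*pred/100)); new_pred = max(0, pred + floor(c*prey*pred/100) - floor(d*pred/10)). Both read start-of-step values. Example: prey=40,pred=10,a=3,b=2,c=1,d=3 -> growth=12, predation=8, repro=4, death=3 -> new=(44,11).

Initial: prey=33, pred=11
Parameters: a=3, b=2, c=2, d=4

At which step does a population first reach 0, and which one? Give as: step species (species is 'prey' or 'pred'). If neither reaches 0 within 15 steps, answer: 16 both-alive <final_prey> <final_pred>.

Answer: 16 both-alive 11 2

Derivation:
Step 1: prey: 33+9-7=35; pred: 11+7-4=14
Step 2: prey: 35+10-9=36; pred: 14+9-5=18
Step 3: prey: 36+10-12=34; pred: 18+12-7=23
Step 4: prey: 34+10-15=29; pred: 23+15-9=29
Step 5: prey: 29+8-16=21; pred: 29+16-11=34
Step 6: prey: 21+6-14=13; pred: 34+14-13=35
Step 7: prey: 13+3-9=7; pred: 35+9-14=30
Step 8: prey: 7+2-4=5; pred: 30+4-12=22
Step 9: prey: 5+1-2=4; pred: 22+2-8=16
Step 10: prey: 4+1-1=4; pred: 16+1-6=11
Step 11: prey: 4+1-0=5; pred: 11+0-4=7
Step 12: prey: 5+1-0=6; pred: 7+0-2=5
Step 13: prey: 6+1-0=7; pred: 5+0-2=3
Step 14: prey: 7+2-0=9; pred: 3+0-1=2
Step 15: prey: 9+2-0=11; pred: 2+0-0=2
No extinction within 15 steps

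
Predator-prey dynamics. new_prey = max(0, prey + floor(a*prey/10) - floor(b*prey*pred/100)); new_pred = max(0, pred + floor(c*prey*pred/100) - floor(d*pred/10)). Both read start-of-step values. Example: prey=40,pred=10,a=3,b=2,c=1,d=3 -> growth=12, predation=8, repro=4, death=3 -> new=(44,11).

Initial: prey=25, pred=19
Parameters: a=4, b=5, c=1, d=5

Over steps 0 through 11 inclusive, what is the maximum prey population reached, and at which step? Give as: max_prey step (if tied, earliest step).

Answer: 83 11

Derivation:
Step 1: prey: 25+10-23=12; pred: 19+4-9=14
Step 2: prey: 12+4-8=8; pred: 14+1-7=8
Step 3: prey: 8+3-3=8; pred: 8+0-4=4
Step 4: prey: 8+3-1=10; pred: 4+0-2=2
Step 5: prey: 10+4-1=13; pred: 2+0-1=1
Step 6: prey: 13+5-0=18; pred: 1+0-0=1
Step 7: prey: 18+7-0=25; pred: 1+0-0=1
Step 8: prey: 25+10-1=34; pred: 1+0-0=1
Step 9: prey: 34+13-1=46; pred: 1+0-0=1
Step 10: prey: 46+18-2=62; pred: 1+0-0=1
Step 11: prey: 62+24-3=83; pred: 1+0-0=1
Max prey = 83 at step 11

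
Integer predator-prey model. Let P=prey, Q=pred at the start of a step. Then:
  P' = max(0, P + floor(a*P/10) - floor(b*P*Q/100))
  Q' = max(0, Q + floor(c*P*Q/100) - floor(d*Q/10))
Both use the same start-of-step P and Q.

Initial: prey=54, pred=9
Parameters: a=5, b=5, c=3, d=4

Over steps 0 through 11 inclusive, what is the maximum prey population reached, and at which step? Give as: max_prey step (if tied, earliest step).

Step 1: prey: 54+27-24=57; pred: 9+14-3=20
Step 2: prey: 57+28-57=28; pred: 20+34-8=46
Step 3: prey: 28+14-64=0; pred: 46+38-18=66
Step 4: prey: 0+0-0=0; pred: 66+0-26=40
Step 5: prey: 0+0-0=0; pred: 40+0-16=24
Step 6: prey: 0+0-0=0; pred: 24+0-9=15
Step 7: prey: 0+0-0=0; pred: 15+0-6=9
Step 8: prey: 0+0-0=0; pred: 9+0-3=6
Step 9: prey: 0+0-0=0; pred: 6+0-2=4
Step 10: prey: 0+0-0=0; pred: 4+0-1=3
Step 11: prey: 0+0-0=0; pred: 3+0-1=2
Max prey = 57 at step 1

Answer: 57 1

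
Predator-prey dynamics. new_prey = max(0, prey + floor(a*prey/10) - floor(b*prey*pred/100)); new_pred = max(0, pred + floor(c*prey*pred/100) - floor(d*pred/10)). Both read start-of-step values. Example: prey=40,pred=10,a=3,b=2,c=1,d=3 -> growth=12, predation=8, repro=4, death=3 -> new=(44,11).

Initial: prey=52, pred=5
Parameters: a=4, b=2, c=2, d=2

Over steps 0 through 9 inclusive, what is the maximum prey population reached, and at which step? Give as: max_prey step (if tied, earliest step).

Step 1: prey: 52+20-5=67; pred: 5+5-1=9
Step 2: prey: 67+26-12=81; pred: 9+12-1=20
Step 3: prey: 81+32-32=81; pred: 20+32-4=48
Step 4: prey: 81+32-77=36; pred: 48+77-9=116
Step 5: prey: 36+14-83=0; pred: 116+83-23=176
Step 6: prey: 0+0-0=0; pred: 176+0-35=141
Step 7: prey: 0+0-0=0; pred: 141+0-28=113
Step 8: prey: 0+0-0=0; pred: 113+0-22=91
Step 9: prey: 0+0-0=0; pred: 91+0-18=73
Max prey = 81 at step 2

Answer: 81 2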